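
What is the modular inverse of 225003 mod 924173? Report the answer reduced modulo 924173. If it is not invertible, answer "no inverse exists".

gcd(924173, 225003) by repeated division:
924173 = 4*225003 + 24161
225003 = 9*24161 + 7554
24161 = 3*7554 + 1499
7554 = 5*1499 + 59
1499 = 25*59 + 24
59 = 2*24 + 11
24 = 2*11 + 2
11 = 5*2 + 1
2 = 2*1 + 0
The gcd is 1. Working backward:
1 = 11 − 5·2
1 = −5·24 + 11·11
1 = 11·59 − 27·24
1 = −27·1499 + 686·59
1 = 686·7554 − 3457·1499
1 = −3457·24161 + 11057·7554
1 = 11057·225003 − 102970·24161
1 = −102970·924173 + 422937·225003
So 225003·422937 ≡ 1 (mod 924173).

422937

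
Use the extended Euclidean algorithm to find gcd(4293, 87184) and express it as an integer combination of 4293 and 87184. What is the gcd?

1

Euclidean algorithm:
87184 = 20×4293 + 1324
4293 = 3×1324 + 321
1324 = 4×321 + 40
321 = 8×40 + 1
40 = 40×1 + 0
gcd(4293, 87184) = 1.
Working backward:
1 = 321 − 8·40
1 = −8·1324 + 33·321
1 = 33·4293 − 107·1324
1 = −107·87184 + 2173·4293
So 1 = (-107)·87184 + (2173)·4293.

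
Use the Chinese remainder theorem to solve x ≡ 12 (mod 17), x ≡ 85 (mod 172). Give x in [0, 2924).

Write x = 12 + 17·k. Then 17·k ≡ 85 − 12 ≡ 73 (mod 172).
Need 17⁻¹ mod 172. Extended Euclid on (172, 17):
172 = 10*17 + 2
17 = 8*2 + 1
2 = 2*1 + 0
Back-substitute:
1 = 17 − 8·2
1 = −8·172 + 81·17
17⁻¹ ≡ 81 (mod 172), so k ≡ 81·73 ≡ 65 (mod 172).
x = 12 + 17·65 = 1117.

1117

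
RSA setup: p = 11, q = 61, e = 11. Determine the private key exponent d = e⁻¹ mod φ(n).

491

φ(n) = (p−1)(q−1) = 10·60 = 600.
Need d with 11·d ≡ 1 (mod 600). Apply the extended Euclidean algorithm:
600 = 54×11 + 6
11 = 1×6 + 5
6 = 1×5 + 1
5 = 5×1 + 0
Back-substitute:
1 = 6 − 5
1 = −11 + 2·6
1 = 2·600 − 109·11
So 11·(-109) ≡ 1 (mod 600), hence d ≡ -109 ≡ 491 (mod 600).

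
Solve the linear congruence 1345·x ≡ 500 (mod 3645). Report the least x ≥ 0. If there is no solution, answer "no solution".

First find gcd(1345, 3645):
3645 = 2*1345 + 955
1345 = 1*955 + 390
955 = 2*390 + 175
390 = 2*175 + 40
175 = 4*40 + 15
40 = 2*15 + 10
15 = 1*10 + 5
10 = 2*5 + 0
gcd = 5 and 5 | 500, so solutions exist. Divide through by 5: 269x ≡ 100 (mod 729).
Now find 269⁻¹ mod 729:
729 = 2×269 + 191
269 = 1×191 + 78
191 = 2×78 + 35
78 = 2×35 + 8
35 = 4×8 + 3
8 = 2×3 + 2
3 = 1×2 + 1
2 = 2×1 + 0
Back-substitute:
1 = 3 − 2
1 = −8 + 3·3
1 = 3·35 − 13·8
1 = −13·78 + 29·35
1 = 29·191 − 71·78
1 = −71·269 + 100·191
1 = 100·729 − 271·269
So 269·(-271) ≡ 1 (mod 729), i.e. 269⁻¹ ≡ 458.
Then x ≡ 458·100 ≡ 602 (mod 729); the smallest non-negative solution is x = 602.

602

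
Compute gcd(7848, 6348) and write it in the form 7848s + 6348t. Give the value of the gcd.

Euclidean algorithm:
7848 = 1*6348 + 1500
6348 = 4*1500 + 348
1500 = 4*348 + 108
348 = 3*108 + 24
108 = 4*24 + 12
24 = 2*12 + 0
gcd(7848, 6348) = 12.
Working backward:
12 = 108 − 4·24
12 = −4·348 + 13·108
12 = 13·1500 − 56·348
12 = −56·6348 + 237·1500
12 = 237·7848 − 293·6348
So 12 = (237)·7848 + (-293)·6348.

12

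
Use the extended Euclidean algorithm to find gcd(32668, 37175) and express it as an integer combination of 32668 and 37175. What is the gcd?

Repeated division:
37175 = 1×32668 + 4507
32668 = 7×4507 + 1119
4507 = 4×1119 + 31
1119 = 36×31 + 3
31 = 10×3 + 1
3 = 3×1 + 0
gcd(32668, 37175) = 1.
Working backward:
1 = 31 − 10·3
1 = −10·1119 + 361·31
1 = 361·4507 − 1454·1119
1 = −1454·32668 + 10539·4507
1 = 10539·37175 − 11993·32668
So 1 = (10539)·37175 + (-11993)·32668.

1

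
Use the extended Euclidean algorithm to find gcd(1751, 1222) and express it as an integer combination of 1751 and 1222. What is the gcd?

1

Apply Euclid's algorithm to 1751 and 1222:
1751 = 1·1222 + 529
1222 = 2·529 + 164
529 = 3·164 + 37
164 = 4·37 + 16
37 = 2·16 + 5
16 = 3·5 + 1
5 = 5·1 + 0
gcd(1751, 1222) = 1.
Express as a combination:
1 = 16 − 3·5
1 = −3·37 + 7·16
1 = 7·164 − 31·37
1 = −31·529 + 100·164
1 = 100·1222 − 231·529
1 = −231·1751 + 331·1222
So 1 = (-231)·1751 + (331)·1222.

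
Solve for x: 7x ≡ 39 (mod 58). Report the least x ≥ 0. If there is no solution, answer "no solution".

First find gcd(7, 58):
58 = 8*7 + 2
7 = 3*2 + 1
2 = 2*1 + 0
gcd = 1, so a unique solution mod 58 exists.
Back-substitute for the Bézout coefficients:
1 = 7 − 3·2
1 = −3·58 + 25·7
So 7·(25) ≡ 1 (mod 58), giving 7⁻¹ ≡ 25.
x ≡ 7⁻¹·39 ≡ 25·39 ≡ 47 (mod 58).

47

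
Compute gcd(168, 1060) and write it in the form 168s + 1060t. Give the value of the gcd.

Repeated division:
1060 = 6·168 + 52
168 = 3·52 + 12
52 = 4·12 + 4
12 = 3·4 + 0
gcd(168, 1060) = 4.
Working backward:
4 = 52 − 4·12
4 = −4·168 + 13·52
4 = 13·1060 − 82·168
So 4 = (13)·1060 + (-82)·168.

4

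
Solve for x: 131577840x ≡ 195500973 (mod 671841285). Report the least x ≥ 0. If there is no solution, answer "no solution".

gcd(131577840, 671841285):
671841285 = 5×131577840 + 13952085
131577840 = 9×13952085 + 6009075
13952085 = 2×6009075 + 1933935
6009075 = 3×1933935 + 207270
1933935 = 9×207270 + 68505
207270 = 3×68505 + 1755
68505 = 39×1755 + 60
1755 = 29×60 + 15
60 = 4×15 + 0
gcd = 15, but 15 ∤ 195500973, so the congruence has no solution.

no solution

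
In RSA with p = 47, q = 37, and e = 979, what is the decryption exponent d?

499

φ(n) = (p−1)(q−1) = 46·36 = 1656.
Need d with 979·d ≡ 1 (mod 1656). Apply the extended Euclidean algorithm:
1656 = 1×979 + 677
979 = 1×677 + 302
677 = 2×302 + 73
302 = 4×73 + 10
73 = 7×10 + 3
10 = 3×3 + 1
3 = 3×1 + 0
Back-substitute:
1 = 10 − 3·3
1 = −3·73 + 22·10
1 = 22·302 − 91·73
1 = −91·677 + 204·302
1 = 204·979 − 295·677
1 = −295·1656 + 499·979
So 979·499 ≡ 1 (mod 1656), hence d = 499.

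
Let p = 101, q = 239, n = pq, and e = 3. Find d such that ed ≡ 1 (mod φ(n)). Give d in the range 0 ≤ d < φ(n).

15867

φ(n) = (p−1)(q−1) = 100·238 = 23800.
Need d with 3·d ≡ 1 (mod 23800). Apply the extended Euclidean algorithm:
23800 = 7933×3 + 1
3 = 3×1 + 0
Back-substitute:
1 = 23800 − 7933·3
So 3·(-7933) ≡ 1 (mod 23800), hence d ≡ -7933 ≡ 15867 (mod 23800).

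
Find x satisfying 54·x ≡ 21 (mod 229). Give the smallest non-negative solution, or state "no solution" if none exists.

64

First find gcd(54, 229):
229 = 4*54 + 13
54 = 4*13 + 2
13 = 6*2 + 1
2 = 2*1 + 0
gcd = 1, so a unique solution mod 229 exists.
Back-substitute for the Bézout coefficients:
1 = 13 − 6·2
1 = −6·54 + 25·13
1 = 25·229 − 106·54
So 54·(-106) ≡ 1 (mod 229), giving 54⁻¹ ≡ 123.
x ≡ 54⁻¹·21 ≡ 123·21 ≡ 64 (mod 229).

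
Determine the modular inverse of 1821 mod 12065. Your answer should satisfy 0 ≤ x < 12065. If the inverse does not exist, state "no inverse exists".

Extended Euclidean algorithm:
12065 = 6·1821 + 1139
1821 = 1·1139 + 682
1139 = 1·682 + 457
682 = 1·457 + 225
457 = 2·225 + 7
225 = 32·7 + 1
7 = 7·1 + 0
gcd = 1, so the inverse exists. Back-substitute:
1 = 225 − 32·7
1 = −32·457 + 65·225
1 = 65·682 − 97·457
1 = −97·1139 + 162·682
1 = 162·1821 − 259·1139
1 = −259·12065 + 1716·1821
So 1821·1716 ≡ 1 (mod 12065).

1716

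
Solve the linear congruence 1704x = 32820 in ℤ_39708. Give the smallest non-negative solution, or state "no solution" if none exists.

First find gcd(1704, 39708):
39708 = 23·1704 + 516
1704 = 3·516 + 156
516 = 3·156 + 48
156 = 3·48 + 12
48 = 4·12 + 0
gcd = 12 and 12 | 32820, so solutions exist. Divide through by 12: 142x ≡ 2735 (mod 3309).
Now find 142⁻¹ mod 3309:
3309 = 23*142 + 43
142 = 3*43 + 13
43 = 3*13 + 4
13 = 3*4 + 1
4 = 4*1 + 0
Back-substitute:
1 = 13 − 3·4
1 = −3·43 + 10·13
1 = 10·142 − 33·43
1 = −33·3309 + 769·142
So 142⁻¹ ≡ 769 (mod 3309).
Then x ≡ 769·2735 ≡ 2000 (mod 3309); the smallest non-negative solution is x = 2000.

2000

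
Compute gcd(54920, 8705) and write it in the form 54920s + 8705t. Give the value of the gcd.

5

Repeated division:
54920 = 6×8705 + 2690
8705 = 3×2690 + 635
2690 = 4×635 + 150
635 = 4×150 + 35
150 = 4×35 + 10
35 = 3×10 + 5
10 = 2×5 + 0
gcd(54920, 8705) = 5.
Express as a combination:
5 = 35 − 3·10
5 = −3·150 + 13·35
5 = 13·635 − 55·150
5 = −55·2690 + 233·635
5 = 233·8705 − 754·2690
5 = −754·54920 + 4757·8705
So 5 = (-754)·54920 + (4757)·8705.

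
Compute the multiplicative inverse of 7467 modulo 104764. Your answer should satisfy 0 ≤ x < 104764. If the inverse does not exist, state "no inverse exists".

93175

Apply the Euclidean algorithm to 104764 and 7467:
104764 = 14×7467 + 226
7467 = 33×226 + 9
226 = 25×9 + 1
9 = 9×1 + 0
gcd = 1, so the inverse exists. Back-substitute:
1 = 226 − 25·9
1 = −25·7467 + 826·226
1 = 826·104764 − 11589·7467
Hence 7467⁻¹ ≡ -11589 ≡ 93175 (mod 104764).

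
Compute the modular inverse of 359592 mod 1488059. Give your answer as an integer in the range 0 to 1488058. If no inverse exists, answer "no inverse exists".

Apply the Euclidean algorithm to 1488059 and 359592:
1488059 = 4*359592 + 49691
359592 = 7*49691 + 11755
49691 = 4*11755 + 2671
11755 = 4*2671 + 1071
2671 = 2*1071 + 529
1071 = 2*529 + 13
529 = 40*13 + 9
13 = 1*9 + 4
9 = 2*4 + 1
4 = 4*1 + 0
gcd = 1, so the inverse exists. Back-substitute:
1 = 9 − 2·4
1 = −2·13 + 3·9
1 = 3·529 − 122·13
1 = −122·1071 + 247·529
1 = 247·2671 − 616·1071
1 = −616·11755 + 2711·2671
1 = 2711·49691 − 11460·11755
1 = −11460·359592 + 82931·49691
1 = 82931·1488059 − 343184·359592
Hence 359592⁻¹ ≡ -343184 ≡ 1144875 (mod 1488059).

1144875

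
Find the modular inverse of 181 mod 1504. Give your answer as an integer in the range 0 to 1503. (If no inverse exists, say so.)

349

gcd(1504, 181) by repeated division:
1504 = 8*181 + 56
181 = 3*56 + 13
56 = 4*13 + 4
13 = 3*4 + 1
4 = 4*1 + 0
gcd = 1, so the inverse exists. Back-substitute:
1 = 13 − 3·4
1 = −3·56 + 13·13
1 = 13·181 − 42·56
1 = −42·1504 + 349·181
So 181·349 ≡ 1 (mod 1504).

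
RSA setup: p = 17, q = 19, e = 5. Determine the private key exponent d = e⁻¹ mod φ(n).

φ(n) = (p−1)(q−1) = 16·18 = 288.
Need d with 5·d ≡ 1 (mod 288). Apply the extended Euclidean algorithm:
288 = 57×5 + 3
5 = 1×3 + 2
3 = 1×2 + 1
2 = 2×1 + 0
Back-substitute:
1 = 3 − 2
1 = −5 + 2·3
1 = 2·288 − 115·5
So 5·(-115) ≡ 1 (mod 288), hence d ≡ -115 ≡ 173 (mod 288).

173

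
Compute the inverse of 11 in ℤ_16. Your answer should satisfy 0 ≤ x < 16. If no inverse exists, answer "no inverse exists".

3

Extended Euclidean algorithm:
16 = 1·11 + 5
11 = 2·5 + 1
5 = 5·1 + 0
Since gcd(11, 16) = 1, back-substitute to write 1 as a combination:
1 = 11 − 2·5
1 = −2·16 + 3·11
So 11·3 ≡ 1 (mod 16).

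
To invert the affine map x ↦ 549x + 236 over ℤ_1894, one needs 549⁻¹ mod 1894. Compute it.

69

Run Euclid on (1894, 549):
1894 = 3×549 + 247
549 = 2×247 + 55
247 = 4×55 + 27
55 = 2×27 + 1
27 = 27×1 + 0
gcd = 1, so the inverse exists. Back-substitute:
1 = 55 − 2·27
1 = −2·247 + 9·55
1 = 9·549 − 20·247
1 = −20·1894 + 69·549
So 549·69 ≡ 1 (mod 1894).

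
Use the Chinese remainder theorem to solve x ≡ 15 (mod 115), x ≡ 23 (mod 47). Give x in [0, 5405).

2890

Write x = 15 + 115·k. Then 115·k ≡ 23 − 15 ≡ 8 (mod 47).
Need 115⁻¹ mod 47. Extended Euclid on (47, 21):
47 = 2×21 + 5
21 = 4×5 + 1
5 = 5×1 + 0
Back-substitute:
1 = 21 − 4·5
1 = −4·47 + 9·21
115⁻¹ ≡ 9 (mod 47), so k ≡ 9·8 ≡ 25 (mod 47).
x = 15 + 115·25 = 2890.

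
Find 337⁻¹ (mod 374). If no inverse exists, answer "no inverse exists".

gcd(374, 337) by repeated division:
374 = 1·337 + 37
337 = 9·37 + 4
37 = 9·4 + 1
4 = 4·1 + 0
The gcd is 1. Working backward:
1 = 37 − 9·4
1 = −9·337 + 82·37
1 = 82·374 − 91·337
So 337·(-91) ≡ 1 (mod 374), and -91 ≡ 283 (mod 374).

283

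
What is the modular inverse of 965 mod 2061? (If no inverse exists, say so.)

1589

Extended Euclidean algorithm:
2061 = 2·965 + 131
965 = 7·131 + 48
131 = 2·48 + 35
48 = 1·35 + 13
35 = 2·13 + 9
13 = 1·9 + 4
9 = 2·4 + 1
4 = 4·1 + 0
gcd = 1, so the inverse exists. Back-substitute:
1 = 9 − 2·4
1 = −2·13 + 3·9
1 = 3·35 − 8·13
1 = −8·48 + 11·35
1 = 11·131 − 30·48
1 = −30·965 + 221·131
1 = 221·2061 − 472·965
So 965·(-472) ≡ 1 (mod 2061), and -472 ≡ 1589 (mod 2061).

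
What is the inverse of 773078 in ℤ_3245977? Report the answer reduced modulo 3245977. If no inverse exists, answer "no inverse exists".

Run Euclid on (3245977, 773078):
3245977 = 4·773078 + 153665
773078 = 5·153665 + 4753
153665 = 32·4753 + 1569
4753 = 3·1569 + 46
1569 = 34·46 + 5
46 = 9·5 + 1
5 = 5·1 + 0
gcd = 1, so the inverse exists. Back-substitute:
1 = 46 − 9·5
1 = −9·1569 + 307·46
1 = 307·4753 − 930·1569
1 = −930·153665 + 30067·4753
1 = 30067·773078 − 151265·153665
1 = −151265·3245977 + 635127·773078
So 773078·635127 ≡ 1 (mod 3245977).

635127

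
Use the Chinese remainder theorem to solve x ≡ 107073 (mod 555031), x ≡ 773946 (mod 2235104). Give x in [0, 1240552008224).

Write x = 107073 + 555031·k. Then 555031·k ≡ 773946 − 107073 ≡ 666873 (mod 2235104).
Need 555031⁻¹ mod 2235104. Extended Euclid on (2235104, 555031):
2235104 = 4×555031 + 14980
555031 = 37×14980 + 771
14980 = 19×771 + 331
771 = 2×331 + 109
331 = 3×109 + 4
109 = 27×4 + 1
4 = 4×1 + 0
Back-substitute:
1 = 109 − 27·4
1 = −27·331 + 82·109
1 = 82·771 − 191·331
1 = −191·14980 + 3711·771
1 = 3711·555031 − 137498·14980
1 = −137498·2235104 + 553703·555031
555031⁻¹ ≡ 553703 (mod 2235104), so k ≡ 553703·666873 ≡ 1459503 (mod 2235104).
x = 107073 + 555031·1459503 = 810069516666.

810069516666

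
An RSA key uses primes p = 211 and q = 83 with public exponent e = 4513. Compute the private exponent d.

16537

φ(n) = (p−1)(q−1) = 210·82 = 17220.
Need d with 4513·d ≡ 1 (mod 17220). Apply the extended Euclidean algorithm:
17220 = 3·4513 + 3681
4513 = 1·3681 + 832
3681 = 4·832 + 353
832 = 2·353 + 126
353 = 2·126 + 101
126 = 1·101 + 25
101 = 4·25 + 1
25 = 25·1 + 0
Back-substitute:
1 = 101 − 4·25
1 = −4·126 + 5·101
1 = 5·353 − 14·126
1 = −14·832 + 33·353
1 = 33·3681 − 146·832
1 = −146·4513 + 179·3681
1 = 179·17220 − 683·4513
So 4513·(-683) ≡ 1 (mod 17220), hence d ≡ -683 ≡ 16537 (mod 17220).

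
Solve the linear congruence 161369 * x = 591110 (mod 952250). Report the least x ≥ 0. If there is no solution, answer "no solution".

First find gcd(161369, 952250):
952250 = 5·161369 + 145405
161369 = 1·145405 + 15964
145405 = 9·15964 + 1729
15964 = 9·1729 + 403
1729 = 4·403 + 117
403 = 3·117 + 52
117 = 2·52 + 13
52 = 4·13 + 0
gcd = 13 and 13 | 591110, so solutions exist. Divide through by 13: 12413x ≡ 45470 (mod 73250).
Now find 12413⁻¹ mod 73250:
73250 = 5*12413 + 11185
12413 = 1*11185 + 1228
11185 = 9*1228 + 133
1228 = 9*133 + 31
133 = 4*31 + 9
31 = 3*9 + 4
9 = 2*4 + 1
4 = 4*1 + 0
Back-substitute:
1 = 9 − 2·4
1 = −2·31 + 7·9
1 = 7·133 − 30·31
1 = −30·1228 + 277·133
1 = 277·11185 − 2523·1228
1 = −2523·12413 + 2800·11185
1 = 2800·73250 − 16523·12413
So 12413·(-16523) ≡ 1 (mod 73250), i.e. 12413⁻¹ ≡ 56727.
Then x ≡ 56727·45470 ≡ 24440 (mod 73250); the smallest non-negative solution is x = 24440.

24440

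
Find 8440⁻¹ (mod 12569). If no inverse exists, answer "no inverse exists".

6837

Apply the Euclidean algorithm to 12569 and 8440:
12569 = 1·8440 + 4129
8440 = 2·4129 + 182
4129 = 22·182 + 125
182 = 1·125 + 57
125 = 2·57 + 11
57 = 5·11 + 2
11 = 5·2 + 1
2 = 2·1 + 0
Since gcd(8440, 12569) = 1, back-substitute to write 1 as a combination:
1 = 11 − 5·2
1 = −5·57 + 26·11
1 = 26·125 − 57·57
1 = −57·182 + 83·125
1 = 83·4129 − 1883·182
1 = −1883·8440 + 3849·4129
1 = 3849·12569 − 5732·8440
Hence 8440⁻¹ ≡ -5732 ≡ 6837 (mod 12569).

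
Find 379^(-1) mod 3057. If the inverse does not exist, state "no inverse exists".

2323

Run Euclid on (3057, 379):
3057 = 8·379 + 25
379 = 15·25 + 4
25 = 6·4 + 1
4 = 4·1 + 0
gcd = 1, so the inverse exists. Back-substitute:
1 = 25 − 6·4
1 = −6·379 + 91·25
1 = 91·3057 − 734·379
So 379·(-734) ≡ 1 (mod 3057), and -734 ≡ 2323 (mod 3057).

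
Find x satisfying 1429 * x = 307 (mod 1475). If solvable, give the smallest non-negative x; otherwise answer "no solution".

1308

First find gcd(1429, 1475):
1475 = 1·1429 + 46
1429 = 31·46 + 3
46 = 15·3 + 1
3 = 3·1 + 0
gcd = 1, so a unique solution mod 1475 exists.
Back-substitute for the Bézout coefficients:
1 = 46 − 15·3
1 = −15·1429 + 466·46
1 = 466·1475 − 481·1429
So 1429·(-481) ≡ 1 (mod 1475), giving 1429⁻¹ ≡ 994.
x ≡ 1429⁻¹·307 ≡ 994·307 ≡ 1308 (mod 1475).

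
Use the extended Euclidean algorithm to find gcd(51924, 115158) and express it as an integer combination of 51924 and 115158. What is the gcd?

Repeated division:
115158 = 2*51924 + 11310
51924 = 4*11310 + 6684
11310 = 1*6684 + 4626
6684 = 1*4626 + 2058
4626 = 2*2058 + 510
2058 = 4*510 + 18
510 = 28*18 + 6
18 = 3*6 + 0
gcd(51924, 115158) = 6.
Express as a combination:
6 = 510 − 28·18
6 = −28·2058 + 113·510
6 = 113·4626 − 254·2058
6 = −254·6684 + 367·4626
6 = 367·11310 − 621·6684
6 = −621·51924 + 2851·11310
6 = 2851·115158 − 6323·51924
So 6 = (2851)·115158 + (-6323)·51924.

6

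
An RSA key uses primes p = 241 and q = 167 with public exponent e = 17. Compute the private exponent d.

φ(n) = (p−1)(q−1) = 240·166 = 39840.
Need d with 17·d ≡ 1 (mod 39840). Apply the extended Euclidean algorithm:
39840 = 2343×17 + 9
17 = 1×9 + 8
9 = 1×8 + 1
8 = 8×1 + 0
Back-substitute:
1 = 9 − 8
1 = −17 + 2·9
1 = 2·39840 − 4687·17
So 17·(-4687) ≡ 1 (mod 39840), hence d ≡ -4687 ≡ 35153 (mod 39840).

35153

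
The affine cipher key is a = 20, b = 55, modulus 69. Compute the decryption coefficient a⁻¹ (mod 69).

38

Extended Euclidean algorithm:
69 = 3·20 + 9
20 = 2·9 + 2
9 = 4·2 + 1
2 = 2·1 + 0
The gcd is 1. Working backward:
1 = 9 − 4·2
1 = −4·20 + 9·9
1 = 9·69 − 31·20
Hence 20⁻¹ ≡ -31 ≡ 38 (mod 69).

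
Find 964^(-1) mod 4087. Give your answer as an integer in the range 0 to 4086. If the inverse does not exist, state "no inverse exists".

Extended Euclidean algorithm:
4087 = 4*964 + 231
964 = 4*231 + 40
231 = 5*40 + 31
40 = 1*31 + 9
31 = 3*9 + 4
9 = 2*4 + 1
4 = 4*1 + 0
Since gcd(964, 4087) = 1, back-substitute to write 1 as a combination:
1 = 9 − 2·4
1 = −2·31 + 7·9
1 = 7·40 − 9·31
1 = −9·231 + 52·40
1 = 52·964 − 217·231
1 = −217·4087 + 920·964
So 964·920 ≡ 1 (mod 4087).

920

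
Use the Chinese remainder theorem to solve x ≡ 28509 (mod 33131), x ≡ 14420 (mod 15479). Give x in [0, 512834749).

461907780

Write x = 28509 + 33131·k. Then 33131·k ≡ 14420 − 28509 ≡ 1390 (mod 15479).
Need 33131⁻¹ mod 15479. Extended Euclid on (15479, 2173):
15479 = 7×2173 + 268
2173 = 8×268 + 29
268 = 9×29 + 7
29 = 4×7 + 1
7 = 7×1 + 0
Back-substitute:
1 = 29 − 4·7
1 = −4·268 + 37·29
1 = 37·2173 − 300·268
1 = −300·15479 + 2137·2173
33131⁻¹ ≡ 2137 (mod 15479), so k ≡ 2137·1390 ≡ 13941 (mod 15479).
x = 28509 + 33131·13941 = 461907780.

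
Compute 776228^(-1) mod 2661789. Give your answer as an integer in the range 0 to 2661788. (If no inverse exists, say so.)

Run Euclid on (2661789, 776228):
2661789 = 3×776228 + 333105
776228 = 2×333105 + 110018
333105 = 3×110018 + 3051
110018 = 36×3051 + 182
3051 = 16×182 + 139
182 = 1×139 + 43
139 = 3×43 + 10
43 = 4×10 + 3
10 = 3×3 + 1
3 = 3×1 + 0
Since gcd(776228, 2661789) = 1, back-substitute to write 1 as a combination:
1 = 10 − 3·3
1 = −3·43 + 13·10
1 = 13·139 − 42·43
1 = −42·182 + 55·139
1 = 55·3051 − 922·182
1 = −922·110018 + 33247·3051
1 = 33247·333105 − 100663·110018
1 = −100663·776228 + 234573·333105
1 = 234573·2661789 − 804382·776228
Hence 776228⁻¹ ≡ -804382 ≡ 1857407 (mod 2661789).

1857407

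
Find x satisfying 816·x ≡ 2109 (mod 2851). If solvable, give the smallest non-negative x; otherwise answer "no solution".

621

First find gcd(816, 2851):
2851 = 3×816 + 403
816 = 2×403 + 10
403 = 40×10 + 3
10 = 3×3 + 1
3 = 3×1 + 0
gcd = 1, so a unique solution mod 2851 exists.
Back-substitute for the Bézout coefficients:
1 = 10 − 3·3
1 = −3·403 + 121·10
1 = 121·816 − 245·403
1 = −245·2851 + 856·816
So 816·(856) ≡ 1 (mod 2851), giving 816⁻¹ ≡ 856.
x ≡ 816⁻¹·2109 ≡ 856·2109 ≡ 621 (mod 2851).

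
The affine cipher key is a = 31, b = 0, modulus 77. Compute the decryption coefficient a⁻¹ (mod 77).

Run Euclid on (77, 31):
77 = 2*31 + 15
31 = 2*15 + 1
15 = 15*1 + 0
Since gcd(31, 77) = 1, back-substitute to write 1 as a combination:
1 = 31 − 2·15
1 = −2·77 + 5·31
So 31·5 ≡ 1 (mod 77).

5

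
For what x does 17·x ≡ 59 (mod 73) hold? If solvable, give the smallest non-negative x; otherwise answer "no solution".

55

First find gcd(17, 73):
73 = 4*17 + 5
17 = 3*5 + 2
5 = 2*2 + 1
2 = 2*1 + 0
gcd = 1, so a unique solution mod 73 exists.
Back-substitute for the Bézout coefficients:
1 = 5 − 2·2
1 = −2·17 + 7·5
1 = 7·73 − 30·17
So 17·(-30) ≡ 1 (mod 73), giving 17⁻¹ ≡ 43.
x ≡ 17⁻¹·59 ≡ 43·59 ≡ 55 (mod 73).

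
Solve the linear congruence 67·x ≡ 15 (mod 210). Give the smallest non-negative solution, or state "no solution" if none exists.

135

First find gcd(67, 210):
210 = 3*67 + 9
67 = 7*9 + 4
9 = 2*4 + 1
4 = 4*1 + 0
gcd = 1, so a unique solution mod 210 exists.
Back-substitute for the Bézout coefficients:
1 = 9 − 2·4
1 = −2·67 + 15·9
1 = 15·210 − 47·67
So 67·(-47) ≡ 1 (mod 210), giving 67⁻¹ ≡ 163.
x ≡ 67⁻¹·15 ≡ 163·15 ≡ 135 (mod 210).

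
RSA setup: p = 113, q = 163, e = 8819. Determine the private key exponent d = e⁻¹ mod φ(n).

251

φ(n) = (p−1)(q−1) = 112·162 = 18144.
Need d with 8819·d ≡ 1 (mod 18144). Apply the extended Euclidean algorithm:
18144 = 2×8819 + 506
8819 = 17×506 + 217
506 = 2×217 + 72
217 = 3×72 + 1
72 = 72×1 + 0
Back-substitute:
1 = 217 − 3·72
1 = −3·506 + 7·217
1 = 7·8819 − 122·506
1 = −122·18144 + 251·8819
So 8819·251 ≡ 1 (mod 18144), hence d = 251.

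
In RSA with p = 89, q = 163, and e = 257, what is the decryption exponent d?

φ(n) = (p−1)(q−1) = 88·162 = 14256.
Need d with 257·d ≡ 1 (mod 14256). Apply the extended Euclidean algorithm:
14256 = 55×257 + 121
257 = 2×121 + 15
121 = 8×15 + 1
15 = 15×1 + 0
Back-substitute:
1 = 121 − 8·15
1 = −8·257 + 17·121
1 = 17·14256 − 943·257
So 257·(-943) ≡ 1 (mod 14256), hence d ≡ -943 ≡ 13313 (mod 14256).

13313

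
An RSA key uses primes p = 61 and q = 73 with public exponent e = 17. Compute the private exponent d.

φ(n) = (p−1)(q−1) = 60·72 = 4320.
Need d with 17·d ≡ 1 (mod 4320). Apply the extended Euclidean algorithm:
4320 = 254·17 + 2
17 = 8·2 + 1
2 = 2·1 + 0
Back-substitute:
1 = 17 − 8·2
1 = −8·4320 + 2033·17
So 17·2033 ≡ 1 (mod 4320), hence d = 2033.

2033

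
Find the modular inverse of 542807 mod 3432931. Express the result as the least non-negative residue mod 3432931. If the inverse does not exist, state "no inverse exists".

Extended Euclidean algorithm:
3432931 = 6*542807 + 176089
542807 = 3*176089 + 14540
176089 = 12*14540 + 1609
14540 = 9*1609 + 59
1609 = 27*59 + 16
59 = 3*16 + 11
16 = 1*11 + 5
11 = 2*5 + 1
5 = 5*1 + 0
Since gcd(542807, 3432931) = 1, back-substitute to write 1 as a combination:
1 = 11 − 2·5
1 = −2·16 + 3·11
1 = 3·59 − 11·16
1 = −11·1609 + 300·59
1 = 300·14540 − 2711·1609
1 = −2711·176089 + 32832·14540
1 = 32832·542807 − 101207·176089
1 = −101207·3432931 + 640074·542807
So 542807·640074 ≡ 1 (mod 3432931).

640074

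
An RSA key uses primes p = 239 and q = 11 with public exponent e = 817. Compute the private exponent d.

2313

φ(n) = (p−1)(q−1) = 238·10 = 2380.
Need d with 817·d ≡ 1 (mod 2380). Apply the extended Euclidean algorithm:
2380 = 2×817 + 746
817 = 1×746 + 71
746 = 10×71 + 36
71 = 1×36 + 35
36 = 1×35 + 1
35 = 35×1 + 0
Back-substitute:
1 = 36 − 35
1 = −71 + 2·36
1 = 2·746 − 21·71
1 = −21·817 + 23·746
1 = 23·2380 − 67·817
So 817·(-67) ≡ 1 (mod 2380), hence d ≡ -67 ≡ 2313 (mod 2380).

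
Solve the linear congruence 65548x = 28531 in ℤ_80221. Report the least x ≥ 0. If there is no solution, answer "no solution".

51095

First find gcd(65548, 80221):
80221 = 1×65548 + 14673
65548 = 4×14673 + 6856
14673 = 2×6856 + 961
6856 = 7×961 + 129
961 = 7×129 + 58
129 = 2×58 + 13
58 = 4×13 + 6
13 = 2×6 + 1
6 = 6×1 + 0
gcd = 1, so a unique solution mod 80221 exists.
Back-substitute for the Bézout coefficients:
1 = 13 − 2·6
1 = −2·58 + 9·13
1 = 9·129 − 20·58
1 = −20·961 + 149·129
1 = 149·6856 − 1063·961
1 = −1063·14673 + 2275·6856
1 = 2275·65548 − 10163·14673
1 = −10163·80221 + 12438·65548
So 65548·(12438) ≡ 1 (mod 80221), giving 65548⁻¹ ≡ 12438.
x ≡ 65548⁻¹·28531 ≡ 12438·28531 ≡ 51095 (mod 80221).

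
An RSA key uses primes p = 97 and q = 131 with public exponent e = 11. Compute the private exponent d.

φ(n) = (p−1)(q−1) = 96·130 = 12480.
Need d with 11·d ≡ 1 (mod 12480). Apply the extended Euclidean algorithm:
12480 = 1134·11 + 6
11 = 1·6 + 5
6 = 1·5 + 1
5 = 5·1 + 0
Back-substitute:
1 = 6 − 5
1 = −11 + 2·6
1 = 2·12480 − 2269·11
So 11·(-2269) ≡ 1 (mod 12480), hence d ≡ -2269 ≡ 10211 (mod 12480).

10211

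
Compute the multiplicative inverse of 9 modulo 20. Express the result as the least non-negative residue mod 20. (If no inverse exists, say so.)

9

gcd(20, 9) by repeated division:
20 = 2·9 + 2
9 = 4·2 + 1
2 = 2·1 + 0
gcd = 1, so the inverse exists. Back-substitute:
1 = 9 − 4·2
1 = −4·20 + 9·9
So 9·9 ≡ 1 (mod 20).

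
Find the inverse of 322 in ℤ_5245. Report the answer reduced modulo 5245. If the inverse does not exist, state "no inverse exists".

gcd(5245, 322) by repeated division:
5245 = 16×322 + 93
322 = 3×93 + 43
93 = 2×43 + 7
43 = 6×7 + 1
7 = 7×1 + 0
Since gcd(322, 5245) = 1, back-substitute to write 1 as a combination:
1 = 43 − 6·7
1 = −6·93 + 13·43
1 = 13·322 − 45·93
1 = −45·5245 + 733·322
So 322·733 ≡ 1 (mod 5245).

733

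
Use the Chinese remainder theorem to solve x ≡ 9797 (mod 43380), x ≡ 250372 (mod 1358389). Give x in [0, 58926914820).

Write x = 9797 + 43380·k. Then 43380·k ≡ 250372 − 9797 ≡ 240575 (mod 1358389).
Need 43380⁻¹ mod 1358389. Extended Euclid on (1358389, 43380):
1358389 = 31×43380 + 13609
43380 = 3×13609 + 2553
13609 = 5×2553 + 844
2553 = 3×844 + 21
844 = 40×21 + 4
21 = 5×4 + 1
4 = 4×1 + 0
Back-substitute:
1 = 21 − 5·4
1 = −5·844 + 201·21
1 = 201·2553 − 608·844
1 = −608·13609 + 3241·2553
1 = 3241·43380 − 10331·13609
1 = −10331·1358389 + 323502·43380
43380⁻¹ ≡ 323502 (mod 1358389), so k ≡ 323502·240575 ≡ 312673 (mod 1358389).
x = 9797 + 43380·312673 = 13563764537.

13563764537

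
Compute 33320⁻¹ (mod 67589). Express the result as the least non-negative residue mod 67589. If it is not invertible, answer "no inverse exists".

Extended Euclidean algorithm:
67589 = 2·33320 + 949
33320 = 35·949 + 105
949 = 9·105 + 4
105 = 26·4 + 1
4 = 4·1 + 0
Since gcd(33320, 67589) = 1, back-substitute to write 1 as a combination:
1 = 105 − 26·4
1 = −26·949 + 235·105
1 = 235·33320 − 8251·949
1 = −8251·67589 + 16737·33320
So 33320·16737 ≡ 1 (mod 67589).

16737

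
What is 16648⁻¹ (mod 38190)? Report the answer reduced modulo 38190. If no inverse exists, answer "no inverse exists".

Euclidean algorithm on 38190, 16648:
38190 = 2×16648 + 4894
16648 = 3×4894 + 1966
4894 = 2×1966 + 962
1966 = 2×962 + 42
962 = 22×42 + 38
42 = 1×38 + 4
38 = 9×4 + 2
4 = 2×2 + 0
The gcd is 2, not 1, hence no inverse exists.

no inverse exists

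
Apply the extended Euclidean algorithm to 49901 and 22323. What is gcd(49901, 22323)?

1

Repeated division:
49901 = 2*22323 + 5255
22323 = 4*5255 + 1303
5255 = 4*1303 + 43
1303 = 30*43 + 13
43 = 3*13 + 4
13 = 3*4 + 1
4 = 4*1 + 0
gcd(49901, 22323) = 1.
Back-substituting:
1 = 13 − 3·4
1 = −3·43 + 10·13
1 = 10·1303 − 303·43
1 = −303·5255 + 1222·1303
1 = 1222·22323 − 5191·5255
1 = −5191·49901 + 11604·22323
So 1 = (-5191)·49901 + (11604)·22323.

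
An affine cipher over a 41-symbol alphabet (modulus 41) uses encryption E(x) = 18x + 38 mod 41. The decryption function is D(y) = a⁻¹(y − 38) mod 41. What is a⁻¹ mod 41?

16

Extended Euclidean algorithm:
41 = 2*18 + 5
18 = 3*5 + 3
5 = 1*3 + 2
3 = 1*2 + 1
2 = 2*1 + 0
The gcd is 1. Working backward:
1 = 3 − 2
1 = −5 + 2·3
1 = 2·18 − 7·5
1 = −7·41 + 16·18
So 18·16 ≡ 1 (mod 41).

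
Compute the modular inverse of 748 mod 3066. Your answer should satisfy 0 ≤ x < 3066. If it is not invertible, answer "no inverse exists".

Euclidean algorithm on 3066, 748:
3066 = 4*748 + 74
748 = 10*74 + 8
74 = 9*8 + 2
8 = 4*2 + 0
The gcd is 2, not 1, hence no inverse exists.

no inverse exists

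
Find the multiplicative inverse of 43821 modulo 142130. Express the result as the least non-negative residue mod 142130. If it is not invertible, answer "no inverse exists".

Extended Euclidean algorithm:
142130 = 3*43821 + 10667
43821 = 4*10667 + 1153
10667 = 9*1153 + 290
1153 = 3*290 + 283
290 = 1*283 + 7
283 = 40*7 + 3
7 = 2*3 + 1
3 = 3*1 + 0
Since gcd(43821, 142130) = 1, back-substitute to write 1 as a combination:
1 = 7 − 2·3
1 = −2·283 + 81·7
1 = 81·290 − 83·283
1 = −83·1153 + 330·290
1 = 330·10667 − 3053·1153
1 = −3053·43821 + 12542·10667
1 = 12542·142130 − 40679·43821
So 43821·(-40679) ≡ 1 (mod 142130), and -40679 ≡ 101451 (mod 142130).

101451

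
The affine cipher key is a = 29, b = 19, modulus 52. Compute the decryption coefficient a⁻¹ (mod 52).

9

Apply the Euclidean algorithm to 52 and 29:
52 = 1*29 + 23
29 = 1*23 + 6
23 = 3*6 + 5
6 = 1*5 + 1
5 = 5*1 + 0
gcd = 1, so the inverse exists. Back-substitute:
1 = 6 − 5
1 = −23 + 4·6
1 = 4·29 − 5·23
1 = −5·52 + 9·29
So 29·9 ≡ 1 (mod 52).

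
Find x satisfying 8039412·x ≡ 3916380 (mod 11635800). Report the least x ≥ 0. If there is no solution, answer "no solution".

First find gcd(8039412, 11635800):
11635800 = 1×8039412 + 3596388
8039412 = 2×3596388 + 846636
3596388 = 4×846636 + 209844
846636 = 4×209844 + 7260
209844 = 28×7260 + 6564
7260 = 1×6564 + 696
6564 = 9×696 + 300
696 = 2×300 + 96
300 = 3×96 + 12
96 = 8×12 + 0
gcd = 12 and 12 | 3916380, so solutions exist. Divide through by 12: 669951x ≡ 326365 (mod 969650).
Now find 669951⁻¹ mod 969650:
969650 = 1*669951 + 299699
669951 = 2*299699 + 70553
299699 = 4*70553 + 17487
70553 = 4*17487 + 605
17487 = 28*605 + 547
605 = 1*547 + 58
547 = 9*58 + 25
58 = 2*25 + 8
25 = 3*8 + 1
8 = 8*1 + 0
Back-substitute:
1 = 25 − 3·8
1 = −3·58 + 7·25
1 = 7·547 − 66·58
1 = −66·605 + 73·547
1 = 73·17487 − 2110·605
1 = −2110·70553 + 8513·17487
1 = 8513·299699 − 36162·70553
1 = −36162·669951 + 80837·299699
1 = 80837·969650 − 116999·669951
So 669951·(-116999) ≡ 1 (mod 969650), i.e. 669951⁻¹ ≡ 852651.
Then x ≡ 852651·326365 ≡ 438365 (mod 969650); the smallest non-negative solution is x = 438365.

438365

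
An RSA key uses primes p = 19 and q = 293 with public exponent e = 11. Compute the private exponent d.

φ(n) = (p−1)(q−1) = 18·292 = 5256.
Need d with 11·d ≡ 1 (mod 5256). Apply the extended Euclidean algorithm:
5256 = 477*11 + 9
11 = 1*9 + 2
9 = 4*2 + 1
2 = 2*1 + 0
Back-substitute:
1 = 9 − 4·2
1 = −4·11 + 5·9
1 = 5·5256 − 2389·11
So 11·(-2389) ≡ 1 (mod 5256), hence d ≡ -2389 ≡ 2867 (mod 5256).

2867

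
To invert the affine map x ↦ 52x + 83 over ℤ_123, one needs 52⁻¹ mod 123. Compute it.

Run Euclid on (123, 52):
123 = 2×52 + 19
52 = 2×19 + 14
19 = 1×14 + 5
14 = 2×5 + 4
5 = 1×4 + 1
4 = 4×1 + 0
Since gcd(52, 123) = 1, back-substitute to write 1 as a combination:
1 = 5 − 4
1 = −14 + 3·5
1 = 3·19 − 4·14
1 = −4·52 + 11·19
1 = 11·123 − 26·52
So 52·(-26) ≡ 1 (mod 123), and -26 ≡ 97 (mod 123).

97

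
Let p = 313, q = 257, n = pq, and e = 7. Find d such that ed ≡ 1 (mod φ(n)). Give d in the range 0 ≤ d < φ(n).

34231

φ(n) = (p−1)(q−1) = 312·256 = 79872.
Need d with 7·d ≡ 1 (mod 79872). Apply the extended Euclidean algorithm:
79872 = 11410*7 + 2
7 = 3*2 + 1
2 = 2*1 + 0
Back-substitute:
1 = 7 − 3·2
1 = −3·79872 + 34231·7
So 7·34231 ≡ 1 (mod 79872), hence d = 34231.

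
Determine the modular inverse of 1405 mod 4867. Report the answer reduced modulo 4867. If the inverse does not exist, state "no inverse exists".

Extended Euclidean algorithm:
4867 = 3×1405 + 652
1405 = 2×652 + 101
652 = 6×101 + 46
101 = 2×46 + 9
46 = 5×9 + 1
9 = 9×1 + 0
gcd = 1, so the inverse exists. Back-substitute:
1 = 46 − 5·9
1 = −5·101 + 11·46
1 = 11·652 − 71·101
1 = −71·1405 + 153·652
1 = 153·4867 − 530·1405
Hence 1405⁻¹ ≡ -530 ≡ 4337 (mod 4867).

4337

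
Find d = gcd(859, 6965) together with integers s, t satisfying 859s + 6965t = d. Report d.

Repeated division:
6965 = 8*859 + 93
859 = 9*93 + 22
93 = 4*22 + 5
22 = 4*5 + 2
5 = 2*2 + 1
2 = 2*1 + 0
gcd(859, 6965) = 1.
Express as a combination:
1 = 5 − 2·2
1 = −2·22 + 9·5
1 = 9·93 − 38·22
1 = −38·859 + 351·93
1 = 351·6965 − 2846·859
So 1 = (351)·6965 + (-2846)·859.

1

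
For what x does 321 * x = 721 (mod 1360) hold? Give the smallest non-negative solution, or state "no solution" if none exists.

481

First find gcd(321, 1360):
1360 = 4×321 + 76
321 = 4×76 + 17
76 = 4×17 + 8
17 = 2×8 + 1
8 = 8×1 + 0
gcd = 1, so a unique solution mod 1360 exists.
Back-substitute for the Bézout coefficients:
1 = 17 − 2·8
1 = −2·76 + 9·17
1 = 9·321 − 38·76
1 = −38·1360 + 161·321
So 321·(161) ≡ 1 (mod 1360), giving 321⁻¹ ≡ 161.
x ≡ 321⁻¹·721 ≡ 161·721 ≡ 481 (mod 1360).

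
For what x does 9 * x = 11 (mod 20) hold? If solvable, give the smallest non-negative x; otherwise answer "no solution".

First find gcd(9, 20):
20 = 2×9 + 2
9 = 4×2 + 1
2 = 2×1 + 0
gcd = 1, so a unique solution mod 20 exists.
Back-substitute for the Bézout coefficients:
1 = 9 − 4·2
1 = −4·20 + 9·9
So 9·(9) ≡ 1 (mod 20), giving 9⁻¹ ≡ 9.
x ≡ 9⁻¹·11 ≡ 9·11 ≡ 19 (mod 20).

19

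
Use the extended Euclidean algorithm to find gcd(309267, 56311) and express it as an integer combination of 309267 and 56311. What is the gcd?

Repeated division:
309267 = 5·56311 + 27712
56311 = 2·27712 + 887
27712 = 31·887 + 215
887 = 4·215 + 27
215 = 7·27 + 26
27 = 1·26 + 1
26 = 26·1 + 0
gcd(309267, 56311) = 1.
Express as a combination:
1 = 27 − 26
1 = −215 + 8·27
1 = 8·887 − 33·215
1 = −33·27712 + 1031·887
1 = 1031·56311 − 2095·27712
1 = −2095·309267 + 11506·56311
So 1 = (-2095)·309267 + (11506)·56311.

1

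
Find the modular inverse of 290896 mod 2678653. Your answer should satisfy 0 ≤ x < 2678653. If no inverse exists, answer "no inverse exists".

1487276

Run Euclid on (2678653, 290896):
2678653 = 9·290896 + 60589
290896 = 4·60589 + 48540
60589 = 1·48540 + 12049
48540 = 4·12049 + 344
12049 = 35·344 + 9
344 = 38·9 + 2
9 = 4·2 + 1
2 = 2·1 + 0
gcd = 1, so the inverse exists. Back-substitute:
1 = 9 − 4·2
1 = −4·344 + 153·9
1 = 153·12049 − 5359·344
1 = −5359·48540 + 21589·12049
1 = 21589·60589 − 26948·48540
1 = −26948·290896 + 129381·60589
1 = 129381·2678653 − 1191377·290896
Thus 290896·(-1191377) ≡ 1 (mod 2678653); reducing, -1191377 mod 2678653 = 1487276.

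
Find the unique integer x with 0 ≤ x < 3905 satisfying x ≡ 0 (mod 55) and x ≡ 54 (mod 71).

Write x = 0 + 55·k. Then 55·k ≡ 54 − 0 ≡ 54 (mod 71).
Need 55⁻¹ mod 71. Extended Euclid on (71, 55):
71 = 1*55 + 16
55 = 3*16 + 7
16 = 2*7 + 2
7 = 3*2 + 1
2 = 2*1 + 0
Back-substitute:
1 = 7 − 3·2
1 = −3·16 + 7·7
1 = 7·55 − 24·16
1 = −24·71 + 31·55
55⁻¹ ≡ 31 (mod 71), so k ≡ 31·54 ≡ 41 (mod 71).
x = 0 + 55·41 = 2255.

2255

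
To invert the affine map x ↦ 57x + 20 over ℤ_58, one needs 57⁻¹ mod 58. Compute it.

Run Euclid on (58, 57):
58 = 1*57 + 1
57 = 57*1 + 0
The gcd is 1. Working backward:
1 = 58 − 57
Hence 57⁻¹ ≡ -1 ≡ 57 (mod 58).

57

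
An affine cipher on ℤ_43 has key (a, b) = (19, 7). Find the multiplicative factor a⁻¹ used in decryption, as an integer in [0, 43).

Run Euclid on (43, 19):
43 = 2*19 + 5
19 = 3*5 + 4
5 = 1*4 + 1
4 = 4*1 + 0
Since gcd(19, 43) = 1, back-substitute to write 1 as a combination:
1 = 5 − 4
1 = −19 + 4·5
1 = 4·43 − 9·19
Thus 19·(-9) ≡ 1 (mod 43); reducing, -9 mod 43 = 34.

34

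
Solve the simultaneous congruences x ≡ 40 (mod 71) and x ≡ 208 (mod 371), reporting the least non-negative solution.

9483

Write x = 40 + 71·k. Then 71·k ≡ 208 − 40 ≡ 168 (mod 371).
Need 71⁻¹ mod 371. Extended Euclid on (371, 71):
371 = 5*71 + 16
71 = 4*16 + 7
16 = 2*7 + 2
7 = 3*2 + 1
2 = 2*1 + 0
Back-substitute:
1 = 7 − 3·2
1 = −3·16 + 7·7
1 = 7·71 − 31·16
1 = −31·371 + 162·71
71⁻¹ ≡ 162 (mod 371), so k ≡ 162·168 ≡ 133 (mod 371).
x = 40 + 71·133 = 9483.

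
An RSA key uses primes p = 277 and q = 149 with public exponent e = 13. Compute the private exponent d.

φ(n) = (p−1)(q−1) = 276·148 = 40848.
Need d with 13·d ≡ 1 (mod 40848). Apply the extended Euclidean algorithm:
40848 = 3142×13 + 2
13 = 6×2 + 1
2 = 2×1 + 0
Back-substitute:
1 = 13 − 6·2
1 = −6·40848 + 18853·13
So 13·18853 ≡ 1 (mod 40848), hence d = 18853.

18853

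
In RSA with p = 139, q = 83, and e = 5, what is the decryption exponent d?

φ(n) = (p−1)(q−1) = 138·82 = 11316.
Need d with 5·d ≡ 1 (mod 11316). Apply the extended Euclidean algorithm:
11316 = 2263·5 + 1
5 = 5·1 + 0
Back-substitute:
1 = 11316 − 2263·5
So 5·(-2263) ≡ 1 (mod 11316), hence d ≡ -2263 ≡ 9053 (mod 11316).

9053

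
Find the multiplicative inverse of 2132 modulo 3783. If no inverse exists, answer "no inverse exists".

no inverse exists

Euclidean algorithm on 3783, 2132:
3783 = 1*2132 + 1651
2132 = 1*1651 + 481
1651 = 3*481 + 208
481 = 2*208 + 65
208 = 3*65 + 13
65 = 5*13 + 0
The gcd is 13, not 1, hence no inverse exists.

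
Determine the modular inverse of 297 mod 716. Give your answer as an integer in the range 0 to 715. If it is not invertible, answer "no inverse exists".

gcd(716, 297) by repeated division:
716 = 2*297 + 122
297 = 2*122 + 53
122 = 2*53 + 16
53 = 3*16 + 5
16 = 3*5 + 1
5 = 5*1 + 0
The gcd is 1. Working backward:
1 = 16 − 3·5
1 = −3·53 + 10·16
1 = 10·122 − 23·53
1 = −23·297 + 56·122
1 = 56·716 − 135·297
So 297·(-135) ≡ 1 (mod 716), and -135 ≡ 581 (mod 716).

581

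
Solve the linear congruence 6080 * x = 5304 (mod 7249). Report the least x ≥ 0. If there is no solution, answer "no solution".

5657

First find gcd(6080, 7249):
7249 = 1*6080 + 1169
6080 = 5*1169 + 235
1169 = 4*235 + 229
235 = 1*229 + 6
229 = 38*6 + 1
6 = 6*1 + 0
gcd = 1, so a unique solution mod 7249 exists.
Back-substitute for the Bézout coefficients:
1 = 229 − 38·6
1 = −38·235 + 39·229
1 = 39·1169 − 194·235
1 = −194·6080 + 1009·1169
1 = 1009·7249 − 1203·6080
So 6080·(-1203) ≡ 1 (mod 7249), giving 6080⁻¹ ≡ 6046.
x ≡ 6080⁻¹·5304 ≡ 6046·5304 ≡ 5657 (mod 7249).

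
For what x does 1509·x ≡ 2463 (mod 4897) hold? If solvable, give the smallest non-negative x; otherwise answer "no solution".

2455

First find gcd(1509, 4897):
4897 = 3·1509 + 370
1509 = 4·370 + 29
370 = 12·29 + 22
29 = 1·22 + 7
22 = 3·7 + 1
7 = 7·1 + 0
gcd = 1, so a unique solution mod 4897 exists.
Back-substitute for the Bézout coefficients:
1 = 22 − 3·7
1 = −3·29 + 4·22
1 = 4·370 − 51·29
1 = −51·1509 + 208·370
1 = 208·4897 − 675·1509
So 1509·(-675) ≡ 1 (mod 4897), giving 1509⁻¹ ≡ 4222.
x ≡ 1509⁻¹·2463 ≡ 4222·2463 ≡ 2455 (mod 4897).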